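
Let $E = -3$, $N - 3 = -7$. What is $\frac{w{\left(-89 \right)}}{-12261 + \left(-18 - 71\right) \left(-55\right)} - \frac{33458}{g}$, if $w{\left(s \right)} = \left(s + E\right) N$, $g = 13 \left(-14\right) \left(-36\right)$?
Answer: $- \frac{62215691}{12065508} \approx -5.1565$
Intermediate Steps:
$N = -4$ ($N = 3 - 7 = -4$)
$g = 6552$ ($g = \left(-182\right) \left(-36\right) = 6552$)
$w{\left(s \right)} = 12 - 4 s$ ($w{\left(s \right)} = \left(s - 3\right) \left(-4\right) = \left(-3 + s\right) \left(-4\right) = 12 - 4 s$)
$\frac{w{\left(-89 \right)}}{-12261 + \left(-18 - 71\right) \left(-55\right)} - \frac{33458}{g} = \frac{12 - -356}{-12261 + \left(-18 - 71\right) \left(-55\right)} - \frac{33458}{6552} = \frac{12 + 356}{-12261 - -4895} - \frac{16729}{3276} = \frac{368}{-12261 + 4895} - \frac{16729}{3276} = \frac{368}{-7366} - \frac{16729}{3276} = 368 \left(- \frac{1}{7366}\right) - \frac{16729}{3276} = - \frac{184}{3683} - \frac{16729}{3276} = - \frac{62215691}{12065508}$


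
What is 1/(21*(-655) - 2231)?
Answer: -1/15986 ≈ -6.2555e-5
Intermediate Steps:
1/(21*(-655) - 2231) = 1/(-13755 - 2231) = 1/(-15986) = -1/15986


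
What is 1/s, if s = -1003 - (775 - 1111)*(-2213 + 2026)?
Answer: -1/63835 ≈ -1.5665e-5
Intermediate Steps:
s = -63835 (s = -1003 - (-336)*(-187) = -1003 - 1*62832 = -1003 - 62832 = -63835)
1/s = 1/(-63835) = -1/63835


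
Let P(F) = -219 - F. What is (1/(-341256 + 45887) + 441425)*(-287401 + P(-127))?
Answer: -37484274804074232/295369 ≈ -1.2691e+11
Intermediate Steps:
(1/(-341256 + 45887) + 441425)*(-287401 + P(-127)) = (1/(-341256 + 45887) + 441425)*(-287401 + (-219 - 1*(-127))) = (1/(-295369) + 441425)*(-287401 + (-219 + 127)) = (-1/295369 + 441425)*(-287401 - 92) = (130383260824/295369)*(-287493) = -37484274804074232/295369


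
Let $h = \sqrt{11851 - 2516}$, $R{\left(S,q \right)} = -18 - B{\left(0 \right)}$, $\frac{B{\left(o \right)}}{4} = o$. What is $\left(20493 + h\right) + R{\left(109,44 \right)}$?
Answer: $20475 + \sqrt{9335} \approx 20572.0$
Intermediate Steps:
$B{\left(o \right)} = 4 o$
$R{\left(S,q \right)} = -18$ ($R{\left(S,q \right)} = -18 - 4 \cdot 0 = -18 - 0 = -18 + 0 = -18$)
$h = \sqrt{9335} \approx 96.618$
$\left(20493 + h\right) + R{\left(109,44 \right)} = \left(20493 + \sqrt{9335}\right) - 18 = 20475 + \sqrt{9335}$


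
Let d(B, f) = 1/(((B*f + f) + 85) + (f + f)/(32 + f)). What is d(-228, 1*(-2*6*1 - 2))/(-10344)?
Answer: -3/101209144 ≈ -2.9642e-8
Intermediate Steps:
d(B, f) = 1/(85 + f + B*f + 2*f/(32 + f)) (d(B, f) = 1/(((f + B*f) + 85) + (2*f)/(32 + f)) = 1/((85 + f + B*f) + 2*f/(32 + f)) = 1/(85 + f + B*f + 2*f/(32 + f)))
d(-228, 1*(-2*6*1 - 2))/(-10344) = ((32 + 1*(-2*6*1 - 2))/(2720 + (1*(-2*6*1 - 2))² + 119*(1*(-2*6*1 - 2)) - 228*(-2*6*1 - 2)² + 32*(-228)*(1*(-2*6*1 - 2))))/(-10344) = ((32 + 1*(-12*1 - 2))/(2720 + (1*(-12*1 - 2))² + 119*(1*(-12*1 - 2)) - 228*(-12*1 - 2)² + 32*(-228)*(1*(-12*1 - 2))))*(-1/10344) = ((32 + 1*(-12 - 2))/(2720 + (1*(-12 - 2))² + 119*(1*(-12 - 2)) - 228*(-12 - 2)² + 32*(-228)*(1*(-12 - 2))))*(-1/10344) = ((32 + 1*(-14))/(2720 + (1*(-14))² + 119*(1*(-14)) - 228*(1*(-14))² + 32*(-228)*(1*(-14))))*(-1/10344) = ((32 - 14)/(2720 + (-14)² + 119*(-14) - 228*(-14)² + 32*(-228)*(-14)))*(-1/10344) = (18/(2720 + 196 - 1666 - 228*196 + 102144))*(-1/10344) = (18/(2720 + 196 - 1666 - 44688 + 102144))*(-1/10344) = (18/58706)*(-1/10344) = ((1/58706)*18)*(-1/10344) = (9/29353)*(-1/10344) = -3/101209144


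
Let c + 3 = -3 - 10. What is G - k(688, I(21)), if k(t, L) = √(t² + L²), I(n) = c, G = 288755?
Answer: 288755 - 80*√74 ≈ 2.8807e+5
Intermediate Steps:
c = -16 (c = -3 + (-3 - 10) = -3 - 13 = -16)
I(n) = -16
k(t, L) = √(L² + t²)
G - k(688, I(21)) = 288755 - √((-16)² + 688²) = 288755 - √(256 + 473344) = 288755 - √473600 = 288755 - 80*√74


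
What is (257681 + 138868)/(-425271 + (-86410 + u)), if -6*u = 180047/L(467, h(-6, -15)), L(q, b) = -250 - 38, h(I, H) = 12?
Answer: -685236672/884004721 ≈ -0.77515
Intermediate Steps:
L(q, b) = -288
u = 180047/1728 (u = -180047/(6*(-288)) = -180047*(-1)/(6*288) = -⅙*(-180047/288) = 180047/1728 ≈ 104.19)
(257681 + 138868)/(-425271 + (-86410 + u)) = (257681 + 138868)/(-425271 + (-86410 + 180047/1728)) = 396549/(-425271 - 149136433/1728) = 396549/(-884004721/1728) = 396549*(-1728/884004721) = -685236672/884004721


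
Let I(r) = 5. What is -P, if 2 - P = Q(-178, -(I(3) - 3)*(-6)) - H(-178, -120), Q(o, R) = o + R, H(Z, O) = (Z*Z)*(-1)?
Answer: 31516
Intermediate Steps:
H(Z, O) = -Z**2 (H(Z, O) = Z**2*(-1) = -Z**2)
Q(o, R) = R + o
P = -31516 (P = 2 - ((-(5 - 3)*(-6) - 178) - (-1)*(-178)**2) = 2 - ((-1*2*(-6) - 178) - (-1)*31684) = 2 - ((-2*(-6) - 178) - 1*(-31684)) = 2 - ((12 - 178) + 31684) = 2 - (-166 + 31684) = 2 - 1*31518 = 2 - 31518 = -31516)
-P = -1*(-31516) = 31516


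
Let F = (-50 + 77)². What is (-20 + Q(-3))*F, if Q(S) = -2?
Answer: -16038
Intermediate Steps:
F = 729 (F = 27² = 729)
(-20 + Q(-3))*F = (-20 - 2)*729 = -22*729 = -16038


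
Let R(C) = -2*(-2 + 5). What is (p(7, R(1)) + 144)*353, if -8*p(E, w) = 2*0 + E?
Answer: 404185/8 ≈ 50523.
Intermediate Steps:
R(C) = -6 (R(C) = -2*3 = -6)
p(E, w) = -E/8 (p(E, w) = -(2*0 + E)/8 = -(0 + E)/8 = -E/8)
(p(7, R(1)) + 144)*353 = (-1/8*7 + 144)*353 = (-7/8 + 144)*353 = (1145/8)*353 = 404185/8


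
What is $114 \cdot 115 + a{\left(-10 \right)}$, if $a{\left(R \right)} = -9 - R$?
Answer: $13111$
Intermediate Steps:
$114 \cdot 115 + a{\left(-10 \right)} = 114 \cdot 115 - -1 = 13110 + \left(-9 + 10\right) = 13110 + 1 = 13111$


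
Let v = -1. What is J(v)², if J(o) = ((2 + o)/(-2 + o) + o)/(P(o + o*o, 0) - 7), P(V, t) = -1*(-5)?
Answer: 4/9 ≈ 0.44444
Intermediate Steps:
P(V, t) = 5
J(o) = -o/2 - (2 + o)/(2*(-2 + o)) (J(o) = ((2 + o)/(-2 + o) + o)/(5 - 7) = ((2 + o)/(-2 + o) + o)/(-2) = (o + (2 + o)/(-2 + o))*(-½) = -o/2 - (2 + o)/(2*(-2 + o)))
J(v)² = ((2 + (-1)² - 1*(-1))/(2*(2 - 1*(-1))))² = ((2 + 1 + 1)/(2*(2 + 1)))² = ((½)*4/3)² = ((½)*(⅓)*4)² = (⅔)² = 4/9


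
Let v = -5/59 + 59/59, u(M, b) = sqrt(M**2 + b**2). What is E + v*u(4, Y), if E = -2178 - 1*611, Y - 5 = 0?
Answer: -2789 + 54*sqrt(41)/59 ≈ -2783.1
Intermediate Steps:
Y = 5 (Y = 5 + 0 = 5)
E = -2789 (E = -2178 - 611 = -2789)
v = 54/59 (v = -5*1/59 + 59*(1/59) = -5/59 + 1 = 54/59 ≈ 0.91525)
E + v*u(4, Y) = -2789 + 54*sqrt(4**2 + 5**2)/59 = -2789 + 54*sqrt(16 + 25)/59 = -2789 + 54*sqrt(41)/59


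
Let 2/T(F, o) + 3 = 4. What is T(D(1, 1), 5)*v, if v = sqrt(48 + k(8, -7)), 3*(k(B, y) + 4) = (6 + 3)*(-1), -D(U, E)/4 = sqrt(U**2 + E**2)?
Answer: 2*sqrt(41) ≈ 12.806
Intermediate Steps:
D(U, E) = -4*sqrt(E**2 + U**2) (D(U, E) = -4*sqrt(U**2 + E**2) = -4*sqrt(E**2 + U**2))
T(F, o) = 2 (T(F, o) = 2/(-3 + 4) = 2/1 = 2*1 = 2)
k(B, y) = -7 (k(B, y) = -4 + ((6 + 3)*(-1))/3 = -4 + (9*(-1))/3 = -4 + (1/3)*(-9) = -4 - 3 = -7)
v = sqrt(41) (v = sqrt(48 - 7) = sqrt(41) ≈ 6.4031)
T(D(1, 1), 5)*v = 2*sqrt(41)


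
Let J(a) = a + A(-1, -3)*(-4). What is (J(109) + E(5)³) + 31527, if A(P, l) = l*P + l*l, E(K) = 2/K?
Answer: 3948508/125 ≈ 31588.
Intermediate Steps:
A(P, l) = l² + P*l (A(P, l) = P*l + l² = l² + P*l)
J(a) = -48 + a (J(a) = a - 3*(-1 - 3)*(-4) = a - 3*(-4)*(-4) = a + 12*(-4) = a - 48 = -48 + a)
(J(109) + E(5)³) + 31527 = ((-48 + 109) + (2/5)³) + 31527 = (61 + (2*(⅕))³) + 31527 = (61 + (⅖)³) + 31527 = (61 + 8/125) + 31527 = 7633/125 + 31527 = 3948508/125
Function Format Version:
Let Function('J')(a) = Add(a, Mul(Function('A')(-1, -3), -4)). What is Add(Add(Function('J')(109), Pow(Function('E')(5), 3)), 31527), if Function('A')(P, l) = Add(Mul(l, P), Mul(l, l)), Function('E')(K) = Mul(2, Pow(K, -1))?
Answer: Rational(3948508, 125) ≈ 31588.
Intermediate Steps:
Function('A')(P, l) = Add(Pow(l, 2), Mul(P, l)) (Function('A')(P, l) = Add(Mul(P, l), Pow(l, 2)) = Add(Pow(l, 2), Mul(P, l)))
Function('J')(a) = Add(-48, a) (Function('J')(a) = Add(a, Mul(Mul(-3, Add(-1, -3)), -4)) = Add(a, Mul(Mul(-3, -4), -4)) = Add(a, Mul(12, -4)) = Add(a, -48) = Add(-48, a))
Add(Add(Function('J')(109), Pow(Function('E')(5), 3)), 31527) = Add(Add(Add(-48, 109), Pow(Mul(2, Pow(5, -1)), 3)), 31527) = Add(Add(61, Pow(Mul(2, Rational(1, 5)), 3)), 31527) = Add(Add(61, Pow(Rational(2, 5), 3)), 31527) = Add(Add(61, Rational(8, 125)), 31527) = Add(Rational(7633, 125), 31527) = Rational(3948508, 125)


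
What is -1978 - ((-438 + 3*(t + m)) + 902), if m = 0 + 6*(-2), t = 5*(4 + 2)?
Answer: -2496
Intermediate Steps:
t = 30 (t = 5*6 = 30)
m = -12 (m = 0 - 12 = -12)
-1978 - ((-438 + 3*(t + m)) + 902) = -1978 - ((-438 + 3*(30 - 12)) + 902) = -1978 - ((-438 + 3*18) + 902) = -1978 - ((-438 + 54) + 902) = -1978 - (-384 + 902) = -1978 - 1*518 = -1978 - 518 = -2496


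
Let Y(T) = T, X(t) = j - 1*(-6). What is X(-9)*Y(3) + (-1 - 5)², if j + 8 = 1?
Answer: 33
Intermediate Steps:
j = -7 (j = -8 + 1 = -7)
X(t) = -1 (X(t) = -7 - 1*(-6) = -7 + 6 = -1)
X(-9)*Y(3) + (-1 - 5)² = -1*3 + (-1 - 5)² = -3 + (-6)² = -3 + 36 = 33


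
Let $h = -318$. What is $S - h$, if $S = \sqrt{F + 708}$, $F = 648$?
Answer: $318 + 2 \sqrt{339} \approx 354.82$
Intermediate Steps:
$S = 2 \sqrt{339}$ ($S = \sqrt{648 + 708} = \sqrt{1356} = 2 \sqrt{339} \approx 36.824$)
$S - h = 2 \sqrt{339} - -318 = 2 \sqrt{339} + 318 = 318 + 2 \sqrt{339}$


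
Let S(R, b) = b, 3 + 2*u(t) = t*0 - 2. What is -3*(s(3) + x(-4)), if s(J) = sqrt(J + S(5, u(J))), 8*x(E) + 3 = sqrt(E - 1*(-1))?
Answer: 9/8 - 3*sqrt(2)/2 - 3*I*sqrt(3)/8 ≈ -0.99632 - 0.64952*I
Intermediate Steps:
u(t) = -5/2 (u(t) = -3/2 + (t*0 - 2)/2 = -3/2 + (0 - 2)/2 = -3/2 + (1/2)*(-2) = -3/2 - 1 = -5/2)
x(E) = -3/8 + sqrt(1 + E)/8 (x(E) = -3/8 + sqrt(E - 1*(-1))/8 = -3/8 + sqrt(E + 1)/8 = -3/8 + sqrt(1 + E)/8)
s(J) = sqrt(-5/2 + J) (s(J) = sqrt(J - 5/2) = sqrt(-5/2 + J))
-3*(s(3) + x(-4)) = -3*(sqrt(-10 + 4*3)/2 + (-3/8 + sqrt(1 - 4)/8)) = -3*(sqrt(-10 + 12)/2 + (-3/8 + sqrt(-3)/8)) = -3*(sqrt(2)/2 + (-3/8 + (I*sqrt(3))/8)) = -3*(sqrt(2)/2 + (-3/8 + I*sqrt(3)/8)) = -3*(-3/8 + sqrt(2)/2 + I*sqrt(3)/8) = 9/8 - 3*sqrt(2)/2 - 3*I*sqrt(3)/8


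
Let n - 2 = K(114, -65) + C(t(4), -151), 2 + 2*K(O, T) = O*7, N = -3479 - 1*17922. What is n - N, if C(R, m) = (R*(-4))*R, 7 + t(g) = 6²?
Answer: 18437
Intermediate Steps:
t(g) = 29 (t(g) = -7 + 6² = -7 + 36 = 29)
C(R, m) = -4*R² (C(R, m) = (-4*R)*R = -4*R²)
N = -21401 (N = -3479 - 17922 = -21401)
K(O, T) = -1 + 7*O/2 (K(O, T) = -1 + (O*7)/2 = -1 + (7*O)/2 = -1 + 7*O/2)
n = -2964 (n = 2 + ((-1 + (7/2)*114) - 4*29²) = 2 + ((-1 + 399) - 4*841) = 2 + (398 - 3364) = 2 - 2966 = -2964)
n - N = -2964 - 1*(-21401) = -2964 + 21401 = 18437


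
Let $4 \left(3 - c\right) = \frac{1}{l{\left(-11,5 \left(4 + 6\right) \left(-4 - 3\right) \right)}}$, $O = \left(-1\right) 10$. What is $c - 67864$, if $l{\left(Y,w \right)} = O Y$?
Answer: $- \frac{29858841}{440} \approx -67861.0$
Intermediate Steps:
$O = -10$
$l{\left(Y,w \right)} = - 10 Y$
$c = \frac{1319}{440}$ ($c = 3 - \frac{1}{4 \left(\left(-10\right) \left(-11\right)\right)} = 3 - \frac{1}{4 \cdot 110} = 3 - \frac{1}{440} = \frac{1319}{440} \approx 2.9977$)
$c - 67864 = \frac{1319}{440} - 67864 = - \frac{29858841}{440}$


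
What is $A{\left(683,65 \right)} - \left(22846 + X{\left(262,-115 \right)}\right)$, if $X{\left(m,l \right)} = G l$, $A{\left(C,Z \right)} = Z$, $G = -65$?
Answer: $-30256$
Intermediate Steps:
$X{\left(m,l \right)} = - 65 l$
$A{\left(683,65 \right)} - \left(22846 + X{\left(262,-115 \right)}\right) = 65 - \left(22846 - -7475\right) = 65 - 30321 = -30256$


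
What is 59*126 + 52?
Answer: 7486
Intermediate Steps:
59*126 + 52 = 7434 + 52 = 7486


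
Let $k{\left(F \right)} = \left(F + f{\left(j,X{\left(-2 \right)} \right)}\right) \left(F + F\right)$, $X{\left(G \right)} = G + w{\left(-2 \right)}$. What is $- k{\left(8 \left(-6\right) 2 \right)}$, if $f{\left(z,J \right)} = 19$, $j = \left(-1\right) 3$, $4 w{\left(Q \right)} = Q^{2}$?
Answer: $-14784$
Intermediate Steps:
$w{\left(Q \right)} = \frac{Q^{2}}{4}$
$X{\left(G \right)} = 1 + G$ ($X{\left(G \right)} = G + \frac{\left(-2\right)^{2}}{4} = G + \frac{1}{4} \cdot 4 = G + 1 = 1 + G$)
$j = -3$
$k{\left(F \right)} = 2 F \left(19 + F\right)$ ($k{\left(F \right)} = \left(F + 19\right) \left(F + F\right) = \left(19 + F\right) 2 F = 2 F \left(19 + F\right)$)
$- k{\left(8 \left(-6\right) 2 \right)} = - 2 \cdot 8 \left(-6\right) 2 \left(19 + 8 \left(-6\right) 2\right) = - 2 \left(\left(-48\right) 2\right) \left(19 - 96\right) = - 2 \left(-96\right) \left(19 - 96\right) = - 2 \left(-96\right) \left(-77\right) = \left(-1\right) 14784 = -14784$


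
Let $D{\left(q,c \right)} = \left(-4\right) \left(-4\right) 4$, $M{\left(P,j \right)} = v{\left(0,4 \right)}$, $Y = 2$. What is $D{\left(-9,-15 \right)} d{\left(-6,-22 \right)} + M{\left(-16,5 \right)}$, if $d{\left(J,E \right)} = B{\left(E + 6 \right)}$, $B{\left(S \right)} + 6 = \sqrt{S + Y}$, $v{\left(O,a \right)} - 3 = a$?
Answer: $-377 + 64 i \sqrt{14} \approx -377.0 + 239.47 i$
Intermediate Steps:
$v{\left(O,a \right)} = 3 + a$
$M{\left(P,j \right)} = 7$ ($M{\left(P,j \right)} = 3 + 4 = 7$)
$D{\left(q,c \right)} = 64$ ($D{\left(q,c \right)} = 16 \cdot 4 = 64$)
$B{\left(S \right)} = -6 + \sqrt{2 + S}$ ($B{\left(S \right)} = -6 + \sqrt{S + 2} = -6 + \sqrt{2 + S}$)
$d{\left(J,E \right)} = -6 + \sqrt{8 + E}$ ($d{\left(J,E \right)} = -6 + \sqrt{2 + \left(E + 6\right)} = -6 + \sqrt{2 + \left(6 + E\right)} = -6 + \sqrt{8 + E}$)
$D{\left(-9,-15 \right)} d{\left(-6,-22 \right)} + M{\left(-16,5 \right)} = 64 \left(-6 + \sqrt{8 - 22}\right) + 7 = 64 \left(-6 + \sqrt{-14}\right) + 7 = 64 \left(-6 + i \sqrt{14}\right) + 7 = \left(-384 + 64 i \sqrt{14}\right) + 7 = -377 + 64 i \sqrt{14}$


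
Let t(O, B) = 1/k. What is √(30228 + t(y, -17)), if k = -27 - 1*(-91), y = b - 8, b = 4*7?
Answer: √1934593/8 ≈ 173.86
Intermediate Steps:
b = 28
y = 20 (y = 28 - 8 = 20)
k = 64 (k = -27 + 91 = 64)
t(O, B) = 1/64
√(30228 + t(y, -17)) = √(30228 + 1/64) = √(1934593/64) = √1934593/8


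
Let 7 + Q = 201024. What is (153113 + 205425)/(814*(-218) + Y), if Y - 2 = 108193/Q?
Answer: -72072233146/35670358457 ≈ -2.0205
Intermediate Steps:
Q = 201017 (Q = -7 + 201024 = 201017)
Y = 510227/201017 (Y = 2 + 108193/201017 = 510227/201017 ≈ 2.5382)
(153113 + 205425)/(814*(-218) + Y) = (153113 + 205425)/(814*(-218) + 510227/201017) = 358538/(-177452 + 510227/201017) = 358538/(-35670358457/201017) = 358538*(-201017/35670358457) = -72072233146/35670358457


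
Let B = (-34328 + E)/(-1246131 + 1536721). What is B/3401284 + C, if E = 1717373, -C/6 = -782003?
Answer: 927498522083463825/197675823512 ≈ 4.6920e+6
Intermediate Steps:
C = 4692018 (C = -6*(-782003) = 4692018)
B = 336609/58118 (B = (-34328 + 1717373)/(-1246131 + 1536721) = 1683045/290590 = 1683045*(1/290590) = 336609/58118 ≈ 5.7918)
B/3401284 + C = (336609/58118)/3401284 + 4692018 = (336609/58118)*(1/3401284) + 4692018 = 336609/197675823512 + 4692018 = 927498522083463825/197675823512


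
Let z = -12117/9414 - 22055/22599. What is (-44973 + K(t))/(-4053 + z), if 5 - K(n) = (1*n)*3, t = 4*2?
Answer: 1063545821568/95860554679 ≈ 11.095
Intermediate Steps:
t = 8
z = -53495317/23638554 (z = -12117*1/9414 - 22055*1/22599 = -4039/3138 - 22055/22599 = -53495317/23638554 ≈ -2.2631)
K(n) = 5 - 3*n (K(n) = 5 - 1*n*3 = 5 - n*3 = 5 - 3*n)
(-44973 + K(t))/(-4053 + z) = (-44973 + (5 - 3*8))/(-4053 - 53495317/23638554) = (-44973 + (5 - 24))/(-95860554679/23638554) = (-44973 - 19)*(-23638554/95860554679) = -44992*(-23638554/95860554679) = 1063545821568/95860554679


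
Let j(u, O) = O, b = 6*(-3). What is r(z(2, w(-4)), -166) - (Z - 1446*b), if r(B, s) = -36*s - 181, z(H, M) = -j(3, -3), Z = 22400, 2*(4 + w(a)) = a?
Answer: -42633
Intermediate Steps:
w(a) = -4 + a/2
b = -18
z(H, M) = 3 (z(H, M) = -1*(-3) = 3)
r(B, s) = -181 - 36*s
r(z(2, w(-4)), -166) - (Z - 1446*b) = (-181 - 36*(-166)) - (22400 - 1446*(-18)) = (-181 + 5976) - (22400 - 1*(-26028)) = 5795 - (22400 + 26028) = 5795 - 1*48428 = 5795 - 48428 = -42633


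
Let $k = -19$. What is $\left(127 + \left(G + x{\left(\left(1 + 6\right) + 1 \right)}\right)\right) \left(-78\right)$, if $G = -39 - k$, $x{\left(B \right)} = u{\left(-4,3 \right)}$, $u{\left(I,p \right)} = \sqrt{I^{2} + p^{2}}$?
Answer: $-8736$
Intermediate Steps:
$x{\left(B \right)} = 5$ ($x{\left(B \right)} = \sqrt{\left(-4\right)^{2} + 3^{2}} = \sqrt{16 + 9} = \sqrt{25} = 5$)
$G = -20$ ($G = -39 - -19 = -39 + 19 = -20$)
$\left(127 + \left(G + x{\left(\left(1 + 6\right) + 1 \right)}\right)\right) \left(-78\right) = \left(127 + \left(-20 + 5\right)\right) \left(-78\right) = \left(127 - 15\right) \left(-78\right) = 112 \left(-78\right) = -8736$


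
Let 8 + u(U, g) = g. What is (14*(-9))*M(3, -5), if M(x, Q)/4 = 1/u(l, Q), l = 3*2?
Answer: 504/13 ≈ 38.769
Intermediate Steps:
l = 6
u(U, g) = -8 + g
M(x, Q) = 4/(-8 + Q)
(14*(-9))*M(3, -5) = (14*(-9))*(4/(-8 - 5)) = -504/(-13) = -504*(-1)/13 = -126*(-4/13) = 504/13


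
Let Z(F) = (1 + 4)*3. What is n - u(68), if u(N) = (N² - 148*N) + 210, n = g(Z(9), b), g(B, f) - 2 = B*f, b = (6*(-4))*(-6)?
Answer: 7392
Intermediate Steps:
Z(F) = 15 (Z(F) = 5*3 = 15)
b = 144 (b = -24*(-6) = 144)
g(B, f) = 2 + B*f
n = 2162 (n = 2 + 15*144 = 2 + 2160 = 2162)
u(N) = 210 + N² - 148*N
n - u(68) = 2162 - (210 + 68² - 148*68) = 2162 - (210 + 4624 - 10064) = 2162 - 1*(-5230) = 2162 + 5230 = 7392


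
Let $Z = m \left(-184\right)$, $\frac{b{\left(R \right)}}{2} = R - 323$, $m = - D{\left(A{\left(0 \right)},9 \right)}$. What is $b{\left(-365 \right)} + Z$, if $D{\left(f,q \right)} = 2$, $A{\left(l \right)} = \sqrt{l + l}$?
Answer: $-1008$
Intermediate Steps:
$A{\left(l \right)} = \sqrt{2} \sqrt{l}$ ($A{\left(l \right)} = \sqrt{2 l} = \sqrt{2} \sqrt{l}$)
$m = -2$ ($m = \left(-1\right) 2 = -2$)
$b{\left(R \right)} = -646 + 2 R$ ($b{\left(R \right)} = 2 \left(R - 323\right) = 2 \left(-323 + R\right) = -646 + 2 R$)
$Z = 368$ ($Z = \left(-2\right) \left(-184\right) = 368$)
$b{\left(-365 \right)} + Z = \left(-646 + 2 \left(-365\right)\right) + 368 = \left(-646 - 730\right) + 368 = -1376 + 368 = -1008$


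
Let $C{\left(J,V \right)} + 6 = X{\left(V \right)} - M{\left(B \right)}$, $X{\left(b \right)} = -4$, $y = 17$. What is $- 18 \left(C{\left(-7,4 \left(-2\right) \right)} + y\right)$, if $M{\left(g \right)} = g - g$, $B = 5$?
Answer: $-126$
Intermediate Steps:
$M{\left(g \right)} = 0$
$C{\left(J,V \right)} = -10$ ($C{\left(J,V \right)} = -6 - 4 = -10$)
$- 18 \left(C{\left(-7,4 \left(-2\right) \right)} + y\right) = - 18 \left(-10 + 17\right) = \left(-18\right) 7 = -126$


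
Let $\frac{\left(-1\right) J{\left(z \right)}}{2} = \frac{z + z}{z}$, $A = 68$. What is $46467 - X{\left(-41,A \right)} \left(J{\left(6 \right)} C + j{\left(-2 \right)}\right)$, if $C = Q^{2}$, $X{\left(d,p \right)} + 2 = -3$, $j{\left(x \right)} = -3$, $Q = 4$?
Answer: $46132$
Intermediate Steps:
$X{\left(d,p \right)} = -5$ ($X{\left(d,p \right)} = -2 - 3 = -5$)
$J{\left(z \right)} = -4$ ($J{\left(z \right)} = - 2 \frac{z + z}{z} = - 2 \frac{2 z}{z} = \left(-2\right) 2 = -4$)
$C = 16$ ($C = 4^{2} = 16$)
$46467 - X{\left(-41,A \right)} \left(J{\left(6 \right)} C + j{\left(-2 \right)}\right) = 46467 - - 5 \left(\left(-4\right) 16 - 3\right) = 46467 - - 5 \left(-64 - 3\right) = 46467 - \left(-5\right) \left(-67\right) = 46467 - 335 = 46132$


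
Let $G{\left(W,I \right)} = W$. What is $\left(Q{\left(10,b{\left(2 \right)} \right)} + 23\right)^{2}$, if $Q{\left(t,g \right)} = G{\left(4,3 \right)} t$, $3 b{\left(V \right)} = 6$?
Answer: $3969$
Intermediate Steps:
$b{\left(V \right)} = 2$ ($b{\left(V \right)} = \frac{1}{3} \cdot 6 = 2$)
$Q{\left(t,g \right)} = 4 t$
$\left(Q{\left(10,b{\left(2 \right)} \right)} + 23\right)^{2} = \left(4 \cdot 10 + 23\right)^{2} = \left(40 + 23\right)^{2} = 63^{2} = 3969$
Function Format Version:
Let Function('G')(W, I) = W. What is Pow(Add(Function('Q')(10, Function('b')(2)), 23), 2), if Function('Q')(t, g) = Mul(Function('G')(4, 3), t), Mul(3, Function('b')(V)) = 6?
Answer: 3969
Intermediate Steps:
Function('b')(V) = 2 (Function('b')(V) = Mul(Rational(1, 3), 6) = 2)
Function('Q')(t, g) = Mul(4, t)
Pow(Add(Function('Q')(10, Function('b')(2)), 23), 2) = Pow(Add(Mul(4, 10), 23), 2) = Pow(Add(40, 23), 2) = Pow(63, 2) = 3969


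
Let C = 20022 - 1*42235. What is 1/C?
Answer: -1/22213 ≈ -4.5019e-5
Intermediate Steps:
C = -22213 (C = 20022 - 42235 = -22213)
1/C = 1/(-22213) = -1/22213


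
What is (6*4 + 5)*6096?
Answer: 176784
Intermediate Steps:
(6*4 + 5)*6096 = (24 + 5)*6096 = 29*6096 = 176784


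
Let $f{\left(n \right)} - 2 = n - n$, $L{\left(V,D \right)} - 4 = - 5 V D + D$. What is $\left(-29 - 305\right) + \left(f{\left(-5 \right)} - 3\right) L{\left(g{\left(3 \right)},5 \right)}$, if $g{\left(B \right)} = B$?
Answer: $-268$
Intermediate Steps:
$L{\left(V,D \right)} = 4 + D - 5 D V$ ($L{\left(V,D \right)} = 4 + \left(- 5 V D + D\right) = 4 - \left(- D + 5 D V\right) = 4 + D - 5 D V$)
$f{\left(n \right)} = 2$ ($f{\left(n \right)} = 2 + \left(n - n\right) = 2 + 0 = 2$)
$\left(-29 - 305\right) + \left(f{\left(-5 \right)} - 3\right) L{\left(g{\left(3 \right)},5 \right)} = \left(-29 - 305\right) + \left(2 - 3\right) \left(4 + 5 - 25 \cdot 3\right) = -334 - \left(4 + 5 - 75\right) = -334 - -66 = -334 + 66 = -268$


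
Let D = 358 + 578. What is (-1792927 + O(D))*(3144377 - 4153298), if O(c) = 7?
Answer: 1808914639320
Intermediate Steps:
D = 936
(-1792927 + O(D))*(3144377 - 4153298) = (-1792927 + 7)*(3144377 - 4153298) = -1792920*(-1008921) = 1808914639320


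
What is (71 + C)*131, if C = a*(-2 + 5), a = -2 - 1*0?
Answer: 8515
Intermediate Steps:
a = -2 (a = -2 + 0 = -2)
C = -6 (C = -2*(-2 + 5) = -2*3 = -6)
(71 + C)*131 = (71 - 6)*131 = 65*131 = 8515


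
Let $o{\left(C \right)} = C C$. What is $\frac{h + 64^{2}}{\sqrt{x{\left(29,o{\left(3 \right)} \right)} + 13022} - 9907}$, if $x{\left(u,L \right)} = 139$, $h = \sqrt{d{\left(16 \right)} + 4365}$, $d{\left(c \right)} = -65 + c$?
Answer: $- \frac{634048}{1533367} - \frac{9907 \sqrt{1079}}{49067744} - \frac{64 \sqrt{13161}}{1533367} - \frac{\sqrt{14200719}}{49067744} \approx -0.425$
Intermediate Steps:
$o{\left(C \right)} = C^{2}$
$h = 2 \sqrt{1079}$ ($h = \sqrt{\left(-65 + 16\right) + 4365} = \sqrt{-49 + 4365} = \sqrt{4316} = 2 \sqrt{1079} \approx 65.696$)
$\frac{h + 64^{2}}{\sqrt{x{\left(29,o{\left(3 \right)} \right)} + 13022} - 9907} = \frac{2 \sqrt{1079} + 64^{2}}{\sqrt{139 + 13022} - 9907} = \frac{2 \sqrt{1079} + 4096}{\sqrt{13161} - 9907} = \frac{4096 + 2 \sqrt{1079}}{-9907 + \sqrt{13161}}$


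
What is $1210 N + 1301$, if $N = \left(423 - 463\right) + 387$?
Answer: $421171$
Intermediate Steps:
$N = 347$ ($N = -40 + 387 = 347$)
$1210 N + 1301 = 1210 \cdot 347 + 1301 = 419870 + 1301 = 421171$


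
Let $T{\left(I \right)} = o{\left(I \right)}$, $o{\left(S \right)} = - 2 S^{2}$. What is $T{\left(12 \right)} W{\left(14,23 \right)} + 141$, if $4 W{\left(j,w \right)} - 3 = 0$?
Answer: $-75$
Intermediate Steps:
$T{\left(I \right)} = - 2 I^{2}$
$W{\left(j,w \right)} = \frac{3}{4}$ ($W{\left(j,w \right)} = \frac{3}{4} + \frac{1}{4} \cdot 0 = \frac{3}{4} + 0 = \frac{3}{4}$)
$T{\left(12 \right)} W{\left(14,23 \right)} + 141 = - 2 \cdot 12^{2} \cdot \frac{3}{4} + 141 = \left(-2\right) 144 \cdot \frac{3}{4} + 141 = \left(-288\right) \frac{3}{4} + 141 = -216 + 141 = -75$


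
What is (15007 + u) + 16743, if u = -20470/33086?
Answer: 525230015/16543 ≈ 31749.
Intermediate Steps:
u = -10235/16543 (u = -20470*1/33086 = -10235/16543 ≈ -0.61869)
(15007 + u) + 16743 = (15007 - 10235/16543) + 16743 = 248250566/16543 + 16743 = 525230015/16543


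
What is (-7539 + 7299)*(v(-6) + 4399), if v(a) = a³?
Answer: -1003920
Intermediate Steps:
(-7539 + 7299)*(v(-6) + 4399) = (-7539 + 7299)*((-6)³ + 4399) = -240*(-216 + 4399) = -240*4183 = -1003920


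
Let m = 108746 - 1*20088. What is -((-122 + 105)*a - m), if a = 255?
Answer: 92993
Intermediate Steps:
m = 88658 (m = 108746 - 20088 = 88658)
-((-122 + 105)*a - m) = -((-122 + 105)*255 - 1*88658) = -(-17*255 - 88658) = -(-4335 - 88658) = -1*(-92993) = 92993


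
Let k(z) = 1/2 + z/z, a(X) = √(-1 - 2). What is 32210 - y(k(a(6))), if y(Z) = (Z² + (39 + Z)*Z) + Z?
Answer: 64291/2 ≈ 32146.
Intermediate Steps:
a(X) = I*√3 (a(X) = √(-3) = I*√3)
k(z) = 3/2 (k(z) = 1*(½) + 1 = ½ + 1 = 3/2)
y(Z) = Z + Z² + Z*(39 + Z) (y(Z) = (Z² + Z*(39 + Z)) + Z = Z + Z² + Z*(39 + Z))
32210 - y(k(a(6))) = 32210 - 2*3*(20 + 3/2)/2 = 32210 - 2*3*43/(2*2) = 32210 - 1*129/2 = 32210 - 129/2 = 64291/2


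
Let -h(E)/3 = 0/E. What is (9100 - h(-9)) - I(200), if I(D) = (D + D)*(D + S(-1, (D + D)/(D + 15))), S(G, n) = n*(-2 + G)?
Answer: -2952700/43 ≈ -68668.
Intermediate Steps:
h(E) = 0 (h(E) = -0/E = -3*0 = 0)
I(D) = 2*D*(D - 6*D/(15 + D)) (I(D) = (D + D)*(D + ((D + D)/(D + 15))*(-2 - 1)) = (2*D)*(D + ((2*D)/(15 + D))*(-3)) = (2*D)*(D + (2*D/(15 + D))*(-3)) = (2*D)*(D - 6*D/(15 + D)) = 2*D*(D - 6*D/(15 + D)))
(9100 - h(-9)) - I(200) = (9100 - 1*0) - 2*200**2*(9 + 200)/(15 + 200) = (9100 + 0) - 2*40000*209/215 = 9100 - 2*40000*209/215 = 9100 - 1*3344000/43 = 9100 - 3344000/43 = -2952700/43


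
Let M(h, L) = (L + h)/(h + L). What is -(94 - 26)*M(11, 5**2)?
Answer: -68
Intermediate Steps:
M(h, L) = 1 (M(h, L) = (L + h)/(L + h) = 1)
-(94 - 26)*M(11, 5**2) = -(94 - 26) = -68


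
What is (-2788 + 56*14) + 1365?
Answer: -639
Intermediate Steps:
(-2788 + 56*14) + 1365 = (-2788 + 784) + 1365 = -2004 + 1365 = -639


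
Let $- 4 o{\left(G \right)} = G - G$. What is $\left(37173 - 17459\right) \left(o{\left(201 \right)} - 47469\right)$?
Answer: $-935803866$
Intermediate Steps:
$o{\left(G \right)} = 0$ ($o{\left(G \right)} = - \frac{G - G}{4} = \left(- \frac{1}{4}\right) 0 = 0$)
$\left(37173 - 17459\right) \left(o{\left(201 \right)} - 47469\right) = \left(37173 - 17459\right) \left(0 - 47469\right) = 19714 \left(-47469\right) = -935803866$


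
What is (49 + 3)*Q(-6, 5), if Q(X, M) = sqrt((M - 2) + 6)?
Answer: 156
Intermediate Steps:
Q(X, M) = sqrt(4 + M) (Q(X, M) = sqrt((-2 + M) + 6) = sqrt(4 + M))
(49 + 3)*Q(-6, 5) = (49 + 3)*sqrt(4 + 5) = 52*sqrt(9) = 52*3 = 156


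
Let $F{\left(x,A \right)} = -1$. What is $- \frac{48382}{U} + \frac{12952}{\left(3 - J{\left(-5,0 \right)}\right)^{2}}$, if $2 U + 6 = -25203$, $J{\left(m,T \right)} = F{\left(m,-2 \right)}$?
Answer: $\frac{41006899}{50418} \approx 813.34$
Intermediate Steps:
$J{\left(m,T \right)} = -1$
$U = - \frac{25209}{2}$ ($U = -3 + \frac{1}{2} \left(-25203\right) = -3 - \frac{25203}{2} = - \frac{25209}{2} \approx -12605.0$)
$- \frac{48382}{U} + \frac{12952}{\left(3 - J{\left(-5,0 \right)}\right)^{2}} = - \frac{48382}{- \frac{25209}{2}} + \frac{12952}{\left(3 - -1\right)^{2}} = \left(-48382\right) \left(- \frac{2}{25209}\right) + \frac{12952}{\left(3 + 1\right)^{2}} = \frac{96764}{25209} + \frac{12952}{4^{2}} = \frac{96764}{25209} + \frac{12952}{16} = \frac{96764}{25209} + 12952 \cdot \frac{1}{16} = \frac{96764}{25209} + \frac{1619}{2} = \frac{41006899}{50418}$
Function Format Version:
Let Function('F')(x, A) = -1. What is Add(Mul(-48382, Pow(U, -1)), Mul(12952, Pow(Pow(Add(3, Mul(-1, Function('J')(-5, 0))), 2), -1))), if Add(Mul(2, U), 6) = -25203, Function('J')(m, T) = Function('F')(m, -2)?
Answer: Rational(41006899, 50418) ≈ 813.34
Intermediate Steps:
Function('J')(m, T) = -1
U = Rational(-25209, 2) (U = Add(-3, Mul(Rational(1, 2), -25203)) = Add(-3, Rational(-25203, 2)) = Rational(-25209, 2) ≈ -12605.)
Add(Mul(-48382, Pow(U, -1)), Mul(12952, Pow(Pow(Add(3, Mul(-1, Function('J')(-5, 0))), 2), -1))) = Add(Mul(-48382, Pow(Rational(-25209, 2), -1)), Mul(12952, Pow(Pow(Add(3, Mul(-1, -1)), 2), -1))) = Add(Mul(-48382, Rational(-2, 25209)), Mul(12952, Pow(Pow(Add(3, 1), 2), -1))) = Add(Rational(96764, 25209), Mul(12952, Pow(Pow(4, 2), -1))) = Add(Rational(96764, 25209), Mul(12952, Pow(16, -1))) = Add(Rational(96764, 25209), Mul(12952, Rational(1, 16))) = Add(Rational(96764, 25209), Rational(1619, 2)) = Rational(41006899, 50418)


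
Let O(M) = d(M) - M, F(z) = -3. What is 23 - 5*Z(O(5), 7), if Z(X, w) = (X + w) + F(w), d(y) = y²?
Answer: -97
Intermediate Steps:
O(M) = M² - M
Z(X, w) = -3 + X + w (Z(X, w) = (X + w) - 3 = -3 + X + w)
23 - 5*Z(O(5), 7) = 23 - 5*(-3 + 5*(-1 + 5) + 7) = 23 - 5*(-3 + 5*4 + 7) = 23 - 5*(-3 + 20 + 7) = 23 - 5*24 = 23 - 120 = -97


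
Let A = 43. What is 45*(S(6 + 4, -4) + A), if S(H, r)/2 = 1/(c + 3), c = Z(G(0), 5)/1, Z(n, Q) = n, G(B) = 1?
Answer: 3915/2 ≈ 1957.5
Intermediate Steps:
c = 1 (c = 1/1 = 1*1 = 1)
S(H, r) = ½ (S(H, r) = 2/(1 + 3) = 2/4 = 2*(¼) = ½)
45*(S(6 + 4, -4) + A) = 45*(½ + 43) = 45*(87/2) = 3915/2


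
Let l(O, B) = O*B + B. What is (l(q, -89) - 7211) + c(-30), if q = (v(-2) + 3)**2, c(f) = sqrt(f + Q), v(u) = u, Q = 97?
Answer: -7389 + sqrt(67) ≈ -7380.8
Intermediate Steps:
c(f) = sqrt(97 + f) (c(f) = sqrt(f + 97) = sqrt(97 + f))
q = 1 (q = (-2 + 3)**2 = 1**2 = 1)
l(O, B) = B + B*O (l(O, B) = B*O + B = B + B*O)
(l(q, -89) - 7211) + c(-30) = (-89*(1 + 1) - 7211) + sqrt(97 - 30) = (-89*2 - 7211) + sqrt(67) = (-178 - 7211) + sqrt(67) = -7389 + sqrt(67)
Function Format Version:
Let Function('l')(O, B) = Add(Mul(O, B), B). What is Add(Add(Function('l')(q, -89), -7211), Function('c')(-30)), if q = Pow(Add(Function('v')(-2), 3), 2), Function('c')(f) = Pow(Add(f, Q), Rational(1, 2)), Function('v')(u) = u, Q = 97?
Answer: Add(-7389, Pow(67, Rational(1, 2))) ≈ -7380.8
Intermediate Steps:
Function('c')(f) = Pow(Add(97, f), Rational(1, 2)) (Function('c')(f) = Pow(Add(f, 97), Rational(1, 2)) = Pow(Add(97, f), Rational(1, 2)))
q = 1 (q = Pow(Add(-2, 3), 2) = Pow(1, 2) = 1)
Function('l')(O, B) = Add(B, Mul(B, O)) (Function('l')(O, B) = Add(Mul(B, O), B) = Add(B, Mul(B, O)))
Add(Add(Function('l')(q, -89), -7211), Function('c')(-30)) = Add(Add(Mul(-89, Add(1, 1)), -7211), Pow(Add(97, -30), Rational(1, 2))) = Add(Add(Mul(-89, 2), -7211), Pow(67, Rational(1, 2))) = Add(Add(-178, -7211), Pow(67, Rational(1, 2))) = Add(-7389, Pow(67, Rational(1, 2)))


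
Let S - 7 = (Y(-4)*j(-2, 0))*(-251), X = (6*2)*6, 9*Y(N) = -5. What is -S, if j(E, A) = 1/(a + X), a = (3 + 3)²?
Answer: -8059/972 ≈ -8.2912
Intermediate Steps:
Y(N) = -5/9 (Y(N) = (⅑)*(-5) = -5/9)
a = 36 (a = 6² = 36)
X = 72 (X = 12*6 = 72)
j(E, A) = 1/108 (j(E, A) = 1/(36 + 72) = 1/108)
S = 8059/972 (S = 7 - 5/9*1/108*(-251) = 7 - 5/972*(-251) = 7 + 1255/972 = 8059/972 ≈ 8.2912)
-S = -1*8059/972 = -8059/972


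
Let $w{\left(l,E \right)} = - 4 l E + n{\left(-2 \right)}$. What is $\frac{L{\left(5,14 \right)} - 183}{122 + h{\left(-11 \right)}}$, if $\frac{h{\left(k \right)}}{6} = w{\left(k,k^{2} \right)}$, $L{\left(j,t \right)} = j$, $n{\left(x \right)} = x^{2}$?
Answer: $- \frac{89}{16045} \approx -0.0055469$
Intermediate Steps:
$w{\left(l,E \right)} = 4 - 4 E l$ ($w{\left(l,E \right)} = - 4 l E + \left(-2\right)^{2} = - 4 E l + 4 = 4 - 4 E l$)
$h{\left(k \right)} = 24 - 24 k^{3}$ ($h{\left(k \right)} = 6 \left(4 - 4 k^{2} k\right) = 6 \left(4 - 4 k^{3}\right) = 24 - 24 k^{3}$)
$\frac{L{\left(5,14 \right)} - 183}{122 + h{\left(-11 \right)}} = \frac{5 - 183}{122 - \left(-24 + 24 \left(-11\right)^{3}\right)} = - \frac{178}{122 + \left(24 - -31944\right)} = - \frac{178}{122 + \left(24 + 31944\right)} = - \frac{178}{122 + 31968} = - \frac{178}{32090} = \left(-178\right) \frac{1}{32090} = - \frac{89}{16045}$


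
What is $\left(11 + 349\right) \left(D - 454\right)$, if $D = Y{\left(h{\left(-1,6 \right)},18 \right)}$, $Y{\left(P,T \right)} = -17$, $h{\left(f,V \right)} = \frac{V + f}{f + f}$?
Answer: $-169560$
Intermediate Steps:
$h{\left(f,V \right)} = \frac{V + f}{2 f}$
$D = -17$
$\left(11 + 349\right) \left(D - 454\right) = \left(11 + 349\right) \left(-17 - 454\right) = 360 \left(-471\right) = -169560$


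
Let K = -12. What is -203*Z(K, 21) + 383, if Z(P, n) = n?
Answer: -3880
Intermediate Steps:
-203*Z(K, 21) + 383 = -203*21 + 383 = -4263 + 383 = -3880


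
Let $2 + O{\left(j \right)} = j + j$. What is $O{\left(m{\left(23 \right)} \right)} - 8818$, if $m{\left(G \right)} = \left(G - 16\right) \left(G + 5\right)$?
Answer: $-8428$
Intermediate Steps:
$m{\left(G \right)} = \left(-16 + G\right) \left(5 + G\right)$
$O{\left(j \right)} = -2 + 2 j$ ($O{\left(j \right)} = -2 + \left(j + j\right) = -2 + 2 j$)
$O{\left(m{\left(23 \right)} \right)} - 8818 = \left(-2 + 2 \left(-80 + 23^{2} - 253\right)\right) - 8818 = \left(-2 + 2 \left(-80 + 529 - 253\right)\right) - 8818 = \left(-2 + 2 \cdot 196\right) - 8818 = \left(-2 + 392\right) - 8818 = 390 - 8818 = -8428$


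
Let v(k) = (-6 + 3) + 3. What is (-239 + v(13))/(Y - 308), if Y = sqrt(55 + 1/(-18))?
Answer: 1325016/1706563 + 717*sqrt(1978)/1706563 ≈ 0.79511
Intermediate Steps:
v(k) = 0 (v(k) = -3 + 3 = 0)
Y = sqrt(1978)/6 (Y = sqrt(55 - 1/18) = sqrt(989/18) = sqrt(1978)/6 ≈ 7.4125)
(-239 + v(13))/(Y - 308) = (-239 + 0)/(sqrt(1978)/6 - 308) = -239/(-308 + sqrt(1978)/6)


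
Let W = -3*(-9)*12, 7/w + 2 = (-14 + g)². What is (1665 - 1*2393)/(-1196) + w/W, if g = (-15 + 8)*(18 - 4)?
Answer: 56890673/93462984 ≈ 0.60870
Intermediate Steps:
g = -98 (g = -7*14 = -98)
w = 7/12542 (w = 7/(-2 + (-14 - 98)²) = 7/(-2 + (-112)²) = 7/(-2 + 12544) = 7/12542 ≈ 0.00055812)
W = 324 (W = 27*12 = 324)
(1665 - 1*2393)/(-1196) + w/W = (1665 - 1*2393)/(-1196) + (7/12542)/324 = (1665 - 2393)*(-1/1196) + (7/12542)*(1/324) = -728*(-1/1196) + 7/4063608 = 14/23 + 7/4063608 = 56890673/93462984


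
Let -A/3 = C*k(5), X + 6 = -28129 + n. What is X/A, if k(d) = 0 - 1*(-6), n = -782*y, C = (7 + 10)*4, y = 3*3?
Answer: 2069/72 ≈ 28.736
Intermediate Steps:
y = 9
C = 68 (C = 17*4 = 68)
n = -7038 (n = -782*9 = -7038)
k(d) = 6 (k(d) = 0 + 6 = 6)
X = -35173 (X = -6 + (-28129 - 7038) = -6 - 35167 = -35173)
A = -1224 (A = -204*6 = -3*408 = -1224)
X/A = -35173/(-1224) = -35173*(-1/1224) = 2069/72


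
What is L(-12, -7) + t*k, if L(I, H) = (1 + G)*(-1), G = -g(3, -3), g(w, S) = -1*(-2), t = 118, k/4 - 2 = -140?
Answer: -65135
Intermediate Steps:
k = -552 (k = 8 + 4*(-140) = 8 - 560 = -552)
g(w, S) = 2
G = -2 (G = -1*2 = -2)
L(I, H) = 1 (L(I, H) = (1 - 2)*(-1) = -1*(-1) = 1)
L(-12, -7) + t*k = 1 + 118*(-552) = 1 - 65136 = -65135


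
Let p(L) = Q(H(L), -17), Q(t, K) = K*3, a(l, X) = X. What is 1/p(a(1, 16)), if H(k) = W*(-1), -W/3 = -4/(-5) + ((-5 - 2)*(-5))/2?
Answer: -1/51 ≈ -0.019608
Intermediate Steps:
W = -549/10 (W = -3*(-4/(-5) + ((-5 - 2)*(-5))/2) = -3*(-4*(-⅕) - 7*(-5)*(½)) = -3*(⅘ + 35*(½)) = -3*(⅘ + 35/2) = -3*183/10 = -549/10 ≈ -54.900)
H(k) = 549/10 (H(k) = -549/10*(-1) = 549/10)
Q(t, K) = 3*K
p(L) = -51 (p(L) = 3*(-17) = -51)
1/p(a(1, 16)) = 1/(-51) = -1/51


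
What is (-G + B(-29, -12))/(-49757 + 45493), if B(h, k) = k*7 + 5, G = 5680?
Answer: 443/328 ≈ 1.3506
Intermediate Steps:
B(h, k) = 5 + 7*k (B(h, k) = 7*k + 5 = 5 + 7*k)
(-G + B(-29, -12))/(-49757 + 45493) = (-1*5680 + (5 + 7*(-12)))/(-49757 + 45493) = (-5680 + (5 - 84))/(-4264) = (-5680 - 79)*(-1/4264) = -5759*(-1/4264) = 443/328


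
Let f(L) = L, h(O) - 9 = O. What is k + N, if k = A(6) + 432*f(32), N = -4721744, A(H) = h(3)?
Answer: -4707908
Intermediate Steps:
h(O) = 9 + O
A(H) = 12 (A(H) = 9 + 3 = 12)
k = 13836 (k = 12 + 432*32 = 12 + 13824 = 13836)
k + N = 13836 - 4721744 = -4707908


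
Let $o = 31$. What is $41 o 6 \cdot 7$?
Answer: $53382$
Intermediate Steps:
$41 o 6 \cdot 7 = 41 \cdot 31 \cdot 6 \cdot 7 = 1271 \cdot 42 = 53382$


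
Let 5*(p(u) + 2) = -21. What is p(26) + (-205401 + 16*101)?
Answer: -1018956/5 ≈ -2.0379e+5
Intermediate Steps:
p(u) = -31/5 (p(u) = -2 + (⅕)*(-21) = -2 - 21/5 = -31/5)
p(26) + (-205401 + 16*101) = -31/5 + (-205401 + 16*101) = -31/5 + (-205401 + 1616) = -31/5 - 203785 = -1018956/5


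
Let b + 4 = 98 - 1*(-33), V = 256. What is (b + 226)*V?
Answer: 90368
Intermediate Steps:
b = 127 (b = -4 + (98 - 1*(-33)) = -4 + (98 + 33) = -4 + 131 = 127)
(b + 226)*V = (127 + 226)*256 = 353*256 = 90368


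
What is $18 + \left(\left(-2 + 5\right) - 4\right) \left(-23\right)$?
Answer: $41$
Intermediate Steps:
$18 + \left(\left(-2 + 5\right) - 4\right) \left(-23\right) = 18 + \left(3 - 4\right) \left(-23\right) = 18 - -23 = 18 + 23 = 41$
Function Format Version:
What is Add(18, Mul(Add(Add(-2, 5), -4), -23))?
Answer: 41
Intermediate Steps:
Add(18, Mul(Add(Add(-2, 5), -4), -23)) = Add(18, Mul(Add(3, -4), -23)) = Add(18, Mul(-1, -23)) = Add(18, 23) = 41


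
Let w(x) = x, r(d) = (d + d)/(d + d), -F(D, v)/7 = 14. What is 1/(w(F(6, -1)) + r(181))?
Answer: -1/97 ≈ -0.010309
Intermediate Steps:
F(D, v) = -98 (F(D, v) = -7*14 = -98)
r(d) = 1 (r(d) = (2*d)/((2*d)) = (2*d)*(1/(2*d)) = 1)
1/(w(F(6, -1)) + r(181)) = 1/(-98 + 1) = 1/(-97) = -1/97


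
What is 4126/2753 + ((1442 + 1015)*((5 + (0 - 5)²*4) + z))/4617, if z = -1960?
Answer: -464014619/470763 ≈ -985.67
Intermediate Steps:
4126/2753 + ((1442 + 1015)*((5 + (0 - 5)²*4) + z))/4617 = 4126/2753 + ((1442 + 1015)*((5 + (0 - 5)²*4) - 1960))/4617 = 4126*(1/2753) + (2457*((5 + (-5)²*4) - 1960))*(1/4617) = 4126/2753 + (2457*((5 + 25*4) - 1960))*(1/4617) = 4126/2753 + (2457*((5 + 100) - 1960))*(1/4617) = 4126/2753 + (2457*(105 - 1960))*(1/4617) = 4126/2753 + (2457*(-1855))*(1/4617) = 4126/2753 - 4557735*1/4617 = 4126/2753 - 168805/171 = -464014619/470763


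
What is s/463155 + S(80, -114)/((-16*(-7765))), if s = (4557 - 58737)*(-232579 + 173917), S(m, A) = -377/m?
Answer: 300855527143453/43841811200 ≈ 6862.3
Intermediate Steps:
s = 3178307160 (s = -54180*(-58662) = 3178307160)
s/463155 + S(80, -114)/((-16*(-7765))) = 3178307160/463155 + (-377/80)/((-16*(-7765))) = 3178307160*(1/463155) - 377*1/80/124240 = 30269592/4411 - 377/80*1/124240 = 30269592/4411 - 377/9939200 = 300855527143453/43841811200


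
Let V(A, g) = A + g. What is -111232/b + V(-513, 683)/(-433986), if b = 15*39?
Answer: -8045538367/42313635 ≈ -190.14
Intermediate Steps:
b = 585
-111232/b + V(-513, 683)/(-433986) = -111232/585 + (-513 + 683)/(-433986) = -111232*1/585 + 170*(-1/433986) = -111232/585 - 85/216993 = -8045538367/42313635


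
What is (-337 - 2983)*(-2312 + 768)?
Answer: 5126080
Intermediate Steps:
(-337 - 2983)*(-2312 + 768) = -3320*(-1544) = 5126080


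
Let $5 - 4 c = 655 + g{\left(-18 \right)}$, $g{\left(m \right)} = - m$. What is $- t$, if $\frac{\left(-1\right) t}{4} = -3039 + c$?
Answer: $-12824$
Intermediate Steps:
$c = -167$ ($c = \frac{5}{4} - \frac{655 - -18}{4} = \frac{5}{4} - \frac{655 + 18}{4} = \frac{5}{4} - \frac{673}{4} = -167$)
$t = 12824$ ($t = - 4 \left(-3039 - 167\right) = \left(-4\right) \left(-3206\right) = 12824$)
$- t = \left(-1\right) 12824 = -12824$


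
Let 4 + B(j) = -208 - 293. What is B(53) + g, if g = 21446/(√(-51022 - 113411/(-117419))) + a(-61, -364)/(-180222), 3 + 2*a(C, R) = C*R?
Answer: -182046421/360444 - 21446*I*√703438301879133/5990838807 ≈ -505.06 - 94.945*I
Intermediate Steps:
a(C, R) = -3/2 + C*R/2 (a(C, R) = -3/2 + (C*R)/2 = -3/2 + C*R/2)
B(j) = -505 (B(j) = -4 + (-208 - 293) = -4 - 501 = -505)
g = -22201/360444 - 21446*I*√703438301879133/5990838807 (g = 21446/(√(-51022 - 113411/(-117419))) + (-3/2 + (½)*(-61)*(-364))/(-180222) = 21446/(√(-51022 - 113411*(-1/117419))) + (-3/2 + 11102)*(-1/180222) = 21446/(√(-51022 + 113411/117419)) + (22201/2)*(-1/180222) = 21446/(√(-5990838807/117419)) - 22201/360444 = 21446/((I*√703438301879133/117419)) - 22201/360444 = 21446*(-I*√703438301879133/5990838807) - 22201/360444 = -21446*I*√703438301879133/5990838807 - 22201/360444 = -22201/360444 - 21446*I*√703438301879133/5990838807 ≈ -0.061593 - 94.945*I)
B(53) + g = -505 + (-22201/360444 - 21446*I*√703438301879133/5990838807) = -182046421/360444 - 21446*I*√703438301879133/5990838807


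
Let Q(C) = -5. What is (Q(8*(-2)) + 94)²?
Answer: 7921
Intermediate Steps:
(Q(8*(-2)) + 94)² = (-5 + 94)² = 89² = 7921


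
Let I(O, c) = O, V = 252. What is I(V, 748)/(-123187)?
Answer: -252/123187 ≈ -0.0020457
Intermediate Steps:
I(V, 748)/(-123187) = 252/(-123187) = 252*(-1/123187) = -252/123187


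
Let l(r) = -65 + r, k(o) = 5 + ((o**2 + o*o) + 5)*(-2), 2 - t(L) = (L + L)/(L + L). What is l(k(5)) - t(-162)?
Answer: -171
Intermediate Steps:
t(L) = 1 (t(L) = 2 - (L + L)/(L + L) = 2 - 2*L/(2*L) = 2 - 2*L*1/(2*L) = 2 - 1*1 = 2 - 1 = 1)
k(o) = -5 - 4*o**2 (k(o) = 5 + ((o**2 + o**2) + 5)*(-2) = 5 + (2*o**2 + 5)*(-2) = 5 + (5 + 2*o**2)*(-2) = 5 + (-10 - 4*o**2) = -5 - 4*o**2)
l(k(5)) - t(-162) = (-65 + (-5 - 4*5**2)) - 1*1 = (-65 + (-5 - 4*25)) - 1 = (-65 + (-5 - 100)) - 1 = (-65 - 105) - 1 = -170 - 1 = -171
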